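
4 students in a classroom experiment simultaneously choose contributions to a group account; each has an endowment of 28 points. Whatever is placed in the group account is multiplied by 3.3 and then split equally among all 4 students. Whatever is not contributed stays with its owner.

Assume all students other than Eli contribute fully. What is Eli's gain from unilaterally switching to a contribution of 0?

Switching from a contribution of 28 to 0 lets Eli keep an extra 28 points, but lowers the group account by 28, which costs Eli their own share of that drop: 3.3/4 × 28 = 23.10.
Net gain = 28 − 23.10 = 4.90. The private return per contributed unit (0.8250) is below 1, so free-riding is indeed the best response regardless of what the others do.

4.90 points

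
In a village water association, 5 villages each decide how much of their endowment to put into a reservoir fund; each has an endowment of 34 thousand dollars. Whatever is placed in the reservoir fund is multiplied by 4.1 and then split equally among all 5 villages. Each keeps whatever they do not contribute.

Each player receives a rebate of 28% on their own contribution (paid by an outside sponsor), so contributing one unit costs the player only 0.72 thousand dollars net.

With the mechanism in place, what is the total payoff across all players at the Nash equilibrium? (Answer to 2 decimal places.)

Under the mechanism each unit contributed yields (4.1/5) / 0.72 = 1.1389 back to its contributor per unit of net cost, which exceeds 1, making full contribution the dominant choice for everyone.
So the Nash equilibrium is full contribution by all 5; the group earns 5 × (34 × 0.28 + 4.1 × 34) = 744.60.

744.60 thousand dollars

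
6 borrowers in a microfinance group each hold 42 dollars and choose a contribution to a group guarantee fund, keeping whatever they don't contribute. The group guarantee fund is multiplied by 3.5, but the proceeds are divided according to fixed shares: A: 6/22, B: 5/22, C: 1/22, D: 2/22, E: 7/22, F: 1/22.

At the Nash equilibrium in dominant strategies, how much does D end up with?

For player j, contributing a unit is worthwhile iff 3.5 × (j's share) ≥ 1, i.e. iff j's share is at least 0.2857.
The only share above 0.2857 is E's 7/22, contributing 42; the remaining 5 contribute 0. Total contributed: 42.
D keeps 42 and receives 3.5 × 42 × 2/22 = 13.36 from the group guarantee fund, for a payoff of 55.36.

55.36 dollars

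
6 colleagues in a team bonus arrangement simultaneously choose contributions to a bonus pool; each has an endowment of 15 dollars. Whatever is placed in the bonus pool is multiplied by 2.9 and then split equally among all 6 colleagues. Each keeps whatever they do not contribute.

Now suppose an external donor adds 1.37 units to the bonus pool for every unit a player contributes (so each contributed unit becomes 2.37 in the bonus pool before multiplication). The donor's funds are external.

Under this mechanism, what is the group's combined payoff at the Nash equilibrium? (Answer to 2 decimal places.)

With the mechanism, a contributed unit returns 2.9 × 2.37 / 6 = 1.1455 per unit of net cost to the contributor — now above 1 — so contributing fully is weakly dominant for every player.
At the Nash equilibrium everyone contributes 15. Group total payoff = 2.9 × 2.37 × 90 = 618.57.

618.57 dollars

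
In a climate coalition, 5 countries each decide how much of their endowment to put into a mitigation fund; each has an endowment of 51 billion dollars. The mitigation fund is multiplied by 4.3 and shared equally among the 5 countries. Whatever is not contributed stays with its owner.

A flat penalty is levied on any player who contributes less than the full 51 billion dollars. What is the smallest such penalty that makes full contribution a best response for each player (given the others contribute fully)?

Given the others contribute fully, the best deviation is to contribute 0 (any partial contribution still incurs the fine and gives up units whose private return 0.8600 is below 1).
Deviating from 51 to 0 saves 51 billion dollars but forfeits the deviator's share of the drop in the mitigation fund: 4.3/5 × 51 = 43.86.
So the deviation gain is 51 − 43.86 = 7.14, and the fine must be at least 7.14 billion dollars to wipe it out.

7.14 billion dollars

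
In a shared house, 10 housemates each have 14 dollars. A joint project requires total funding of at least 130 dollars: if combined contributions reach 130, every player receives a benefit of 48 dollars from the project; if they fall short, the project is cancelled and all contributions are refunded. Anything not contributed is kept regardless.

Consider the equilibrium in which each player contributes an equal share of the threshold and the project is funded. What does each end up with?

Equal share of the threshold: 130/10 = 13.
At this profile no one gains by cutting their contribution: any cut drops the total below 130, the project is cancelled, contributions are refunded, and the deviator ends with 14, which is less than 14 − 13 + 48 = 49. Contributing more than 13 just wastes the excess. So contributing exactly 13 is a best response.
Each player's payoff: 14 − 13 + 48 = 49.

49 dollars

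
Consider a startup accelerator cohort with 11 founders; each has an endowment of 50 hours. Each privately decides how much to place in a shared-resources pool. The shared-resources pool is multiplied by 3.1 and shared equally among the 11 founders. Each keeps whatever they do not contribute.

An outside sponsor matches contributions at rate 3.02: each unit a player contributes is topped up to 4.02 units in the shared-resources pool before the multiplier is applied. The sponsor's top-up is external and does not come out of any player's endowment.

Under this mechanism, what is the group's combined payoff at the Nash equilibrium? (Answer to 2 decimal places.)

6854.10 hours

Under the mechanism each unit contributed yields 3.1 × 4.02 / 11 = 1.1329 back to its contributor per unit of net cost, which exceeds 1, making full contribution the dominant choice for everyone.
So the Nash equilibrium is full contribution by all 11; the group earns 3.1 × 4.02 × 550 = 6854.10.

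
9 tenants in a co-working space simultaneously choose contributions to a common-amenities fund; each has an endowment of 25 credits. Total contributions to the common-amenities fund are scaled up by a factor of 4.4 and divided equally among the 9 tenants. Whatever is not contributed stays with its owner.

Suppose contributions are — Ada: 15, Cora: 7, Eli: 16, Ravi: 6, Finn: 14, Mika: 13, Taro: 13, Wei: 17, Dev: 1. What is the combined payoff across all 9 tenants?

Total contributed: 15 + 7 + 16 + 6 + 14 + 13 + 13 + 17 + 1 = 102; total kept: 9 × 25 − 102 = 123.
The common-amenities fund pays out 4.4 × 102 = 448.80 in aggregate.
Group total = 123 + 448.80 = 571.80.

571.80 credits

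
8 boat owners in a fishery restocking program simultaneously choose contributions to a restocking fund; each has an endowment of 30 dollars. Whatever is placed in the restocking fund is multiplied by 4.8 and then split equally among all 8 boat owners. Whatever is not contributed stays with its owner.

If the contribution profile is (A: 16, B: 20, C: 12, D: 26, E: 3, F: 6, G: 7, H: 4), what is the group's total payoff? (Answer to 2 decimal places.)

597.20 dollars

Total contributed: 16 + 20 + 12 + 26 + 3 + 6 + 7 + 4 = 94; total kept: 8 × 30 − 94 = 146.
The restocking fund pays out 4.8 × 94 = 451.20 in aggregate.
Group total = 146 + 451.20 = 597.20.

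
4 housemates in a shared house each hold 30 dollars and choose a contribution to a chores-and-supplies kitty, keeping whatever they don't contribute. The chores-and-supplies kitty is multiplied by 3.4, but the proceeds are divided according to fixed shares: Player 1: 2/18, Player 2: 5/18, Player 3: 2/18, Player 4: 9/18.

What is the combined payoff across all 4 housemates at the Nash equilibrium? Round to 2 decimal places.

For player j, contributing a unit is worthwhile iff 3.4 × (j's share) ≥ 1, i.e. iff j's share is at least 0.2941.
The only share above 0.2941 is Player 4's 9/18, contributing 30; the remaining 3 contribute 0. Total contributed: 30.
The chores-and-supplies kitty pays out 3.4 × 30 = 102.00 in total (split across the unequal shares, but the aggregate is all that matters for the group sum).
The 3 free-riders keep 30 each, adding 90. Group total = 90 + 102.00 = 192.00.

192.00 dollars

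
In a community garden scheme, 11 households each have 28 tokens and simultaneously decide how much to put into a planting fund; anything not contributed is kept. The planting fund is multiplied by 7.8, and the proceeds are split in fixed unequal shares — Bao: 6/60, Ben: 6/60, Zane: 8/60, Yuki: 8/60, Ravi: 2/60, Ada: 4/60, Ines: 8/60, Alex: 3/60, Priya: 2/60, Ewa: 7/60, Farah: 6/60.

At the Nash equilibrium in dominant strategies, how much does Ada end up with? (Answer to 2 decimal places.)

71.68 tokens

Each unit j contributes comes back to j as 7.8 × (j's share), so j prefers to contribute only if that share exceeds 1/7.8 = 0.1282; otherwise keeping the unit dominates.
The shares above 0.1282 belong to Zane, Yuki and Ines, contributing 28 each; the remaining 8 contribute 0. Total contributed: 84.
Ada keeps 28 and receives 7.8 × 84 × 4/60 = 43.68 from the planting fund, for a payoff of 71.68.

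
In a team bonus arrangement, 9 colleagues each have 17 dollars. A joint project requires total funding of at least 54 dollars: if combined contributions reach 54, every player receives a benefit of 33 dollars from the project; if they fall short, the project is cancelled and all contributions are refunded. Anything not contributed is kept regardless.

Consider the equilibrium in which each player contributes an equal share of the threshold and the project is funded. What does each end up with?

44 dollars

Equal share of the threshold: 54/9 = 6.
At this profile no one gains by cutting their contribution: any cut drops the total below 54, the project is cancelled, contributions are refunded, and the deviator ends with 17, which is less than 17 − 6 + 33 = 44. Contributing more than 6 just wastes the excess. So contributing exactly 6 is a best response.
Each player's payoff: 17 − 6 + 33 = 44.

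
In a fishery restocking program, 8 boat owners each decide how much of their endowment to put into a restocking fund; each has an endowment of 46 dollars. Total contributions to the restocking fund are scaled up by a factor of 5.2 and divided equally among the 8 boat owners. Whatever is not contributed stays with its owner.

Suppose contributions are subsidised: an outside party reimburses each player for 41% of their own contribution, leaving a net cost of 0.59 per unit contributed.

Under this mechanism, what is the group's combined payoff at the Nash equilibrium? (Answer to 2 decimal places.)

2064.48 dollars

The effective private return per unit is now (5.2/8) / 0.59 = 1.1017 > 1, so every player's dominant strategy flips to full contribution.
So the Nash equilibrium is full contribution by all 8; the group earns 8 × (46 × 0.41 + 5.2 × 46) = 2064.48.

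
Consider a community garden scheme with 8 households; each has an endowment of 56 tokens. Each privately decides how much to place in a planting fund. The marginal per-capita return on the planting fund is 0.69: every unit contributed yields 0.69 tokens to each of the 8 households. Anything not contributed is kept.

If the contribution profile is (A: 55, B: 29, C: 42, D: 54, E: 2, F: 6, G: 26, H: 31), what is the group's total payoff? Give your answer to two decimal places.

1555.40 tokens

Total contributed: 55 + 29 + 42 + 54 + 2 + 6 + 26 + 31 = 245; total kept: 8 × 56 − 245 = 203.
The planting fund pays out 0.69 × 8 × 245 = 1352.40 in aggregate.
Group total = 203 + 1352.40 = 1555.40.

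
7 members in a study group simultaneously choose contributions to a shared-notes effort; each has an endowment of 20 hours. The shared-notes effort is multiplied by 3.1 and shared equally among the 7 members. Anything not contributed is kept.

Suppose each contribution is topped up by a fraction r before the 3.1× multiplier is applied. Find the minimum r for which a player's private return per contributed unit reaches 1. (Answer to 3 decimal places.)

1.258

With matching at rate r, one contributed unit becomes (1 + r) in the shared-notes effort and returns 3.1 × (1 + r) / 7 to the contributor.
Setting this equal to 1: 1 + r = 7/3.1 = 2.2581.
So the minimum matching rate is r = 2.2581 − 1 = 1.258.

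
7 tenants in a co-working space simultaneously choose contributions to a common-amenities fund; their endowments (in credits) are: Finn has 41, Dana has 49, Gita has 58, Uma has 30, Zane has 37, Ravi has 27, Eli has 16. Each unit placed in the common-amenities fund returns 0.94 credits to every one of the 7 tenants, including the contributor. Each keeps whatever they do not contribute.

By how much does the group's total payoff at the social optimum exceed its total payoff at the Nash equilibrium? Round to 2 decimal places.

The private return per contributed unit is 0.94 < 1 for everyone, so the Nash equilibrium is zero contribution and the group total is Σ E_j = 41 + 49 + 58 + 30 + 37 + 27 + 16 = 258.
Each contributed unit returns 6.580 to the group, so the social optimum is full contribution by everyone: group total = 6.580 × 258 = 1697.64.
Efficiency loss = (6.580 − 1) × 258 = 1439.64.

1439.64 credits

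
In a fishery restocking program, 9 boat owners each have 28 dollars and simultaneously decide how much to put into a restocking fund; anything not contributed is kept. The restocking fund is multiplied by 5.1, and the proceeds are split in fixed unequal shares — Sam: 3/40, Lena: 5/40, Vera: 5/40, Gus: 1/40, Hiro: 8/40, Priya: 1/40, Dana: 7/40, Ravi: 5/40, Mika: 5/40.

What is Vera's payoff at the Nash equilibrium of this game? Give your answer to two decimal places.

Each unit j contributes comes back to j as 5.1 × (j's share), so j prefers to contribute only if that share exceeds 1/5.1 = 0.1961; otherwise keeping the unit dominates.
The only share above 0.1961 is Hiro's 8/40, contributing 28; the remaining 8 contribute 0. Total contributed: 28.
Vera keeps 28 and receives 5.1 × 28 × 5/40 = 17.85 from the restocking fund, for a payoff of 45.85.

45.85 dollars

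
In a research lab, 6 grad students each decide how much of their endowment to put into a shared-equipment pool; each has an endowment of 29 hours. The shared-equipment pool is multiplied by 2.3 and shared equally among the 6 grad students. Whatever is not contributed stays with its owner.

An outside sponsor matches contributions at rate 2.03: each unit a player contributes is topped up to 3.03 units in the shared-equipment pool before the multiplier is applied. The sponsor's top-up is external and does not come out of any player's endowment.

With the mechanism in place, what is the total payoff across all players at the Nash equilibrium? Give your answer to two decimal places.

The effective private return per unit is now 2.3 × 3.03 / 6 = 1.1615 > 1, so every player's dominant strategy flips to full contribution.
So the Nash equilibrium is full contribution by all 6; the group earns 2.3 × 3.03 × 174 = 1212.61.

1212.61 hours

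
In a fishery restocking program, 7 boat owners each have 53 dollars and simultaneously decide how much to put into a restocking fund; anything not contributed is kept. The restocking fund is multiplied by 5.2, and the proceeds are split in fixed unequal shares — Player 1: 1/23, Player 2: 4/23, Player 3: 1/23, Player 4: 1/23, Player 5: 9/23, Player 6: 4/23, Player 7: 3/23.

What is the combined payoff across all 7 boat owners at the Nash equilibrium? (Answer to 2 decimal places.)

593.60 dollars

For player j, contributing a unit is worthwhile iff 5.2 × (j's share) ≥ 1, i.e. iff j's share is at least 0.1923.
Player 5 alone (share 9/23) is above the threshold, contributing 53; the remaining 6 contribute 0. Total contributed: 53.
The restocking fund pays out 5.2 × 53 = 275.60 in total (split across the unequal shares, but the aggregate is all that matters for the group sum).
The 6 free-riders keep 53 each, adding 318. Group total = 318 + 275.60 = 593.60.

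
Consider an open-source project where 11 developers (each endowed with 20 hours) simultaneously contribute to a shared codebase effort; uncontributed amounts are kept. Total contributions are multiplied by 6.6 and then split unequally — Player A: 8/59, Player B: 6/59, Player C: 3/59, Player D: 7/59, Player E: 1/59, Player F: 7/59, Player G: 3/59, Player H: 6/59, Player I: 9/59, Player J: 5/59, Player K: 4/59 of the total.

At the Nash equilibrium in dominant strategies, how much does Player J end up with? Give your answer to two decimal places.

31.19 hours

Each unit j contributes comes back to j as 6.6 × (j's share), so j prefers to contribute only if that share exceeds 1/6.6 = 0.1515; otherwise keeping the unit dominates.
Only Player I (9/59) clears that bar, contributing 20; the remaining 10 contribute 0. Total contributed: 20.
Player J keeps 20 and receives 6.6 × 20 × 5/59 = 11.19 from the shared codebase effort, for a payoff of 31.19.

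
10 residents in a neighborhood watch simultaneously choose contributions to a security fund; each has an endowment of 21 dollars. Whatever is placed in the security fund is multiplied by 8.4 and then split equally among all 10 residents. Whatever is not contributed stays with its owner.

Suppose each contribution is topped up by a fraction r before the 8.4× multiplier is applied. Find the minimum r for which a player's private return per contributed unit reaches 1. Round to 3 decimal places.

0.190

With matching at rate r, one contributed unit becomes (1 + r) in the security fund and returns 8.4 × (1 + r) / 10 to the contributor.
Setting this equal to 1: 1 + r = 10/8.4 = 1.1905.
So the minimum matching rate is r = 1.1905 − 1 = 0.190.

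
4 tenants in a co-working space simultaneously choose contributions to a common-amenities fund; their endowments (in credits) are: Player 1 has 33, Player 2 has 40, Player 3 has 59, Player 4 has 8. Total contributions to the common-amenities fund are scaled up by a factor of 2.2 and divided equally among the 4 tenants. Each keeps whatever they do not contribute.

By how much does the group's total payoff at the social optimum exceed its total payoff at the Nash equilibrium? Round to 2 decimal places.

The private return per contributed unit is 2.2/4 = 0.5500 < 1 for every player regardless of endowment, so the Nash equilibrium is zero contribution and the group total is Σ E_j = 33 + 40 + 59 + 8 = 140.
Each contributed unit returns 2.200 to the group, so the social optimum is full contribution by everyone: group total = 2.200 × 140 = 308.00.
Efficiency loss = (2.200 − 1) × 140 = 168.00.

168.00 credits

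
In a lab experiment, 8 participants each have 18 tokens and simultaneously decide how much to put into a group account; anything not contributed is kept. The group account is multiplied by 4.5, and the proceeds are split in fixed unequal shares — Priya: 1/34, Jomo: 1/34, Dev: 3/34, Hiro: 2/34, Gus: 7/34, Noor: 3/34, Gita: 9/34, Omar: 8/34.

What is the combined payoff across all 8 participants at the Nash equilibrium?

For player j, contributing a unit is worthwhile iff 4.5 × (j's share) ≥ 1, i.e. iff j's share is at least 0.2222.
The shares above 0.2222 belong to Gita and Omar, contributing 18 each; the remaining 6 contribute 0. Total contributed: 36.
The group account pays out 4.5 × 36 = 162.00 in total (split across the unequal shares, but the aggregate is all that matters for the group sum).
The 6 free-riders keep 18 each, adding 108. Group total = 108 + 162.00 = 270.00.

270.00 tokens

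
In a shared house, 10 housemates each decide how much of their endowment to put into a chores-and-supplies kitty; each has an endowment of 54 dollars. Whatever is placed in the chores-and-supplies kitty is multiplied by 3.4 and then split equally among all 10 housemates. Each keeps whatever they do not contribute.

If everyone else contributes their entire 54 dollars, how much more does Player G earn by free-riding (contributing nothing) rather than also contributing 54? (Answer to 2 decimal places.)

35.64 dollars

Switching from a contribution of 54 to 0 lets Player G keep an extra 54 dollars, but lowers the chores-and-supplies kitty by 54, which costs Player G their own share of that drop: 3.4/10 × 54 = 18.36.
Net gain = 54 − 18.36 = 35.64. The private return per contributed unit (0.3400) is below 1, so free-riding is indeed the best response regardless of what the others do.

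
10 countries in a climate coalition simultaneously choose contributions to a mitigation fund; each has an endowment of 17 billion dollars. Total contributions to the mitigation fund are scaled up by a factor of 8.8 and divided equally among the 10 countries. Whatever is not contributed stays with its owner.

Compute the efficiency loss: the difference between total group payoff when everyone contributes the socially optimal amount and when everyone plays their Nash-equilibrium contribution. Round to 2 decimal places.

Each contributed unit returns 8.8/10 = 0.8800 to its contributor — below 1 — so contributing 0 is dominant for every player. At the Nash equilibrium everyone keeps their 17, and the group total is 10 × 17 = 170.
Each contributed unit returns 8.800 to the group as a whole (0.8800 to each of 10 players), which exceeds 1, so the social optimum is full contribution: group total = 8.800 × 170 = 1496.00.
Efficiency loss = 1496.00 − 170 = 1326.00.

1326.00 billion dollars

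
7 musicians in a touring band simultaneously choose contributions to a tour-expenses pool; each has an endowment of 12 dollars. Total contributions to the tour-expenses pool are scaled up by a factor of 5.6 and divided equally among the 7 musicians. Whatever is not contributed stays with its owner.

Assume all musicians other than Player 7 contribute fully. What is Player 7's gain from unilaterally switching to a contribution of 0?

Switching from a contribution of 12 to 0 lets Player 7 keep an extra 12 dollars, but lowers the tour-expenses pool by 12, which costs Player 7 their own share of that drop: 5.6/7 × 12 = 9.60.
Net gain = 12 − 9.60 = 2.40. The private return per contributed unit (0.8000) is below 1, so free-riding is indeed the best response regardless of what the others do.

2.40 dollars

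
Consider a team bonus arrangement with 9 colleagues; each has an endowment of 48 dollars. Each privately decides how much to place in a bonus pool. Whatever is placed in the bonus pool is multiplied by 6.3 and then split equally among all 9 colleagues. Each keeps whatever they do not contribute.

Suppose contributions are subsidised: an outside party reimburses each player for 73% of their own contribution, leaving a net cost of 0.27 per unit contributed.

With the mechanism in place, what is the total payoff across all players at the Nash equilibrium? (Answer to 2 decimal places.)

With the mechanism, a contributed unit returns (6.3/9) / 0.27 = 2.5926 per unit of net cost to the contributor — now above 1 — so contributing fully is weakly dominant for every player.
So the Nash equilibrium is full contribution by all 9; the group earns 9 × (48 × 0.73 + 6.3 × 48) = 3036.96.

3036.96 dollars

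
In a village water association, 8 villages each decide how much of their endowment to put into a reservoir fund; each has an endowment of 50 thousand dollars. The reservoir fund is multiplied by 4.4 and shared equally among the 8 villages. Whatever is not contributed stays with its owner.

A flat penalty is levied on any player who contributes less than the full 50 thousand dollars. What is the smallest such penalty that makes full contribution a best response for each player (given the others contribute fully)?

Given the others contribute fully, the best deviation is to contribute 0 (any partial contribution still incurs the fine and gives up units whose private return 0.5500 is below 1).
Deviating from 50 to 0 saves 50 thousand dollars but forfeits the deviator's share of the drop in the reservoir fund: 4.4/8 × 50 = 27.50.
So the deviation gain is 50 − 27.50 = 22.50, and the fine must be at least 22.50 thousand dollars to wipe it out.

22.50 thousand dollars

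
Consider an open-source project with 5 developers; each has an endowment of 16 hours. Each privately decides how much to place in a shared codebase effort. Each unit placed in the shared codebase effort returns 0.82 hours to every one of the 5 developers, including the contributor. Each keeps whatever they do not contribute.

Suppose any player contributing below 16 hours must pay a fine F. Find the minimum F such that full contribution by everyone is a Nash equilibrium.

2.88 hours

Given the others contribute fully, the best deviation is to contribute 0 (any partial contribution still incurs the fine and gives up units whose private return 0.82 is below 1).
Deviating from 16 to 0 saves 16 hours but forfeits the deviator's share of the drop in the shared codebase effort: 0.82 × 16 = 13.12.
So the deviation gain is 16 − 13.12 = 2.88, and the fine must be at least 2.88 hours to wipe it out.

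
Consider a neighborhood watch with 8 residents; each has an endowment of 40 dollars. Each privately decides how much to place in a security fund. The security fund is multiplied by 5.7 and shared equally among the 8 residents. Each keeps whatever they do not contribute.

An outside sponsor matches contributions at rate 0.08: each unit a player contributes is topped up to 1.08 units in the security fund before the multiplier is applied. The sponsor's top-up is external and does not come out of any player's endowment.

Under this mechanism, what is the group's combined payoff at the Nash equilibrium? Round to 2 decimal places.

320.00 dollars

With the mechanism, a contributed unit returns 5.7 × 1.08 / 8 = 0.7695 per unit of net cost — still below 1 — so contributing 0 remains dominant for every player.
At the Nash equilibrium no one contributes; group total payoff = 8 × 40 = 320.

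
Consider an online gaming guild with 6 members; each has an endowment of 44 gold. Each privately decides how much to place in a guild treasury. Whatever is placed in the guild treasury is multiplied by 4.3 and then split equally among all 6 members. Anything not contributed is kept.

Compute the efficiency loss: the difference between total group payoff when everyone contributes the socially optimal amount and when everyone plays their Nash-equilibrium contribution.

Each contributed unit returns 4.3/6 = 0.7167 to its contributor — below 1 — so contributing 0 is dominant for every player. At the Nash equilibrium everyone keeps their 44, and the group total is 6 × 44 = 264.
Each contributed unit returns 4.300 to the group as a whole (0.7167 to each of 6 players), which exceeds 1, so the social optimum is full contribution: group total = 4.300 × 264 = 1135.20.
Efficiency loss = 1135.20 − 264 = 871.20.

871.20 gold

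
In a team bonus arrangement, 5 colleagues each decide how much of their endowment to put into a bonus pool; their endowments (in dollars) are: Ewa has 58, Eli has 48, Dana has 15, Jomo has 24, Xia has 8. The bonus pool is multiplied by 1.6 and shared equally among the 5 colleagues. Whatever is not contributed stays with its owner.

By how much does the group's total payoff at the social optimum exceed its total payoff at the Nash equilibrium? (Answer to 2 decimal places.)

91.80 dollars

The private return per contributed unit is 1.6/5 = 0.3200 < 1 for every player regardless of endowment, so the Nash equilibrium is zero contribution and the group total is Σ E_j = 58 + 48 + 15 + 24 + 8 = 153.
Each contributed unit returns 1.600 to the group, so the social optimum is full contribution by everyone: group total = 1.600 × 153 = 244.80.
Efficiency loss = (1.600 − 1) × 153 = 91.80.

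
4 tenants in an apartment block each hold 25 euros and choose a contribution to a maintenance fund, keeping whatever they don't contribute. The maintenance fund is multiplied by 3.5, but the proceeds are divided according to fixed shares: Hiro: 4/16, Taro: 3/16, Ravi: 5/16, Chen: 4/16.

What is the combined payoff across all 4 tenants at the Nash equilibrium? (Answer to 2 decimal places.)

162.50 euros

For player j, contributing a unit is worthwhile iff 3.5 × (j's share) ≥ 1, i.e. iff j's share is at least 0.2857.
Only Ravi (5/16) clears that bar, contributing 25; the remaining 3 contribute 0. Total contributed: 25.
The maintenance fund pays out 3.5 × 25 = 87.50 in total (split across the unequal shares, but the aggregate is all that matters for the group sum).
The 3 free-riders keep 25 each, adding 75. Group total = 75 + 87.50 = 162.50.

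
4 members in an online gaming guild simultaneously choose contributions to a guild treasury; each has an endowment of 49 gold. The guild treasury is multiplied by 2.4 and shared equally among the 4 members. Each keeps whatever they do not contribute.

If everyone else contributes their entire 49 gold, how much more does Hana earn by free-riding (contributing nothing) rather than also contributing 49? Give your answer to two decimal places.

Switching from a contribution of 49 to 0 lets Hana keep an extra 49 gold, but lowers the guild treasury by 49, which costs Hana their own share of that drop: 2.4/4 × 49 = 29.40.
Net gain = 49 − 29.40 = 19.60. The private return per contributed unit (0.6000) is below 1, so free-riding is indeed the best response regardless of what the others do.

19.60 gold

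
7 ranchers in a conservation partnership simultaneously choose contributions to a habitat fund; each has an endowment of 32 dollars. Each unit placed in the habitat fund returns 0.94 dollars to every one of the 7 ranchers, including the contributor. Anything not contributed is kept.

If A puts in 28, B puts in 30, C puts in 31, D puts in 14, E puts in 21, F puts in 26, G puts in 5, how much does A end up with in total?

Total contributed: 28 + 30 + 31 + 14 + 21 + 26 + 5 = 155.
Each receives 0.94 × 155 = 145.70 from the habitat fund.
A keeps 32 − 28 = 4, so A's payoff is 4 + 145.70 = 149.70.

149.70 dollars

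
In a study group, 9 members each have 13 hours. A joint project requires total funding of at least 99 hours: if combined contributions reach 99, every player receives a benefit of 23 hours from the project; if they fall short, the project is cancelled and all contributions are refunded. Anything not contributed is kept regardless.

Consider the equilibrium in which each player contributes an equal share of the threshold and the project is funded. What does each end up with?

Equal share of the threshold: 99/9 = 11.
At this profile no one gains by cutting their contribution: any cut drops the total below 99, the project is cancelled, contributions are refunded, and the deviator ends with 13, which is less than 13 − 11 + 23 = 25. Contributing more than 11 just wastes the excess. So contributing exactly 11 is a best response.
Each player's payoff: 13 − 11 + 23 = 25.

25 hours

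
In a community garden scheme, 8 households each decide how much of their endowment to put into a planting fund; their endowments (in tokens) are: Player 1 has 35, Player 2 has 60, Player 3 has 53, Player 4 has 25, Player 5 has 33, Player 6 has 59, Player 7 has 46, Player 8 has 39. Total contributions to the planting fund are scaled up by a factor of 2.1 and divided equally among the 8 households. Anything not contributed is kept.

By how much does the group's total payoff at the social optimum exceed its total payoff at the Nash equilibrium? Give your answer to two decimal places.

The private return per contributed unit is 2.1/8 = 0.2625 < 1 for every player regardless of endowment, so the Nash equilibrium is zero contribution and the group total is Σ E_j = 35 + 60 + 53 + 25 + 33 + 59 + 46 + 39 = 350.
Each contributed unit returns 2.100 to the group, so the social optimum is full contribution by everyone: group total = 2.100 × 350 = 735.00.
Efficiency loss = (2.100 − 1) × 350 = 385.00.

385.00 tokens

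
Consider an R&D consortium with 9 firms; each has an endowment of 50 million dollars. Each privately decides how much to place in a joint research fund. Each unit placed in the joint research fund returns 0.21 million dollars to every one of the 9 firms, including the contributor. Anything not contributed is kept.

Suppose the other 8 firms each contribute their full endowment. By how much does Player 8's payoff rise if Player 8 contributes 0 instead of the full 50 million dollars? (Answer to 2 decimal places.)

Switching from a contribution of 50 to 0 lets Player 8 keep an extra 50 million dollars, but lowers the joint research fund by 50, which costs Player 8 their own share of that drop: 0.21 × 50 = 10.50.
Net gain = 50 − 10.50 = 39.50. The private return per contributed unit (0.21) is below 1, so free-riding is indeed the best response regardless of what the others do.

39.50 million dollars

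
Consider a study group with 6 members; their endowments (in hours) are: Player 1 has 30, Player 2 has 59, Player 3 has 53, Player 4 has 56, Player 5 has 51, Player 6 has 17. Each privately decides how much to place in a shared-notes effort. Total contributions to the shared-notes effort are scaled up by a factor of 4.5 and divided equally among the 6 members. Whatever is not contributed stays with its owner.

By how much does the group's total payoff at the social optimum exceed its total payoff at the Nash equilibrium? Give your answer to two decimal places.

The private return per contributed unit is 4.5/6 = 0.7500 < 1 for every player regardless of endowment, so the Nash equilibrium is zero contribution and the group total is Σ E_j = 30 + 59 + 53 + 56 + 51 + 17 = 266.
Each contributed unit returns 4.500 to the group, so the social optimum is full contribution by everyone: group total = 4.500 × 266 = 1197.00.
Efficiency loss = (4.500 − 1) × 266 = 931.00.

931.00 hours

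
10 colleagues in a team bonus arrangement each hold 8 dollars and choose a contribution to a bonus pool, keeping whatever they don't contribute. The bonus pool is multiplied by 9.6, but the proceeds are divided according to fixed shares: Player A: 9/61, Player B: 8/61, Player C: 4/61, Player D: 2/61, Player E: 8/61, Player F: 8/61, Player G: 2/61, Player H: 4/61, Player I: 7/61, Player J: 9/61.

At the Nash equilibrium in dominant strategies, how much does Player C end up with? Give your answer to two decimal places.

38.22 dollars

Each unit j contributes comes back to j as 9.6 × (j's share), so j prefers to contribute only if that share exceeds 1/9.6 = 0.1042; otherwise keeping the unit dominates.
Player A, Player B, Player E, Player F, Player I and Player J are above the threshold, contributing 8 each; the remaining 4 contribute 0. Total contributed: 48.
Player C keeps 8 and receives 9.6 × 48 × 4/61 = 30.22 from the bonus pool, for a payoff of 38.22.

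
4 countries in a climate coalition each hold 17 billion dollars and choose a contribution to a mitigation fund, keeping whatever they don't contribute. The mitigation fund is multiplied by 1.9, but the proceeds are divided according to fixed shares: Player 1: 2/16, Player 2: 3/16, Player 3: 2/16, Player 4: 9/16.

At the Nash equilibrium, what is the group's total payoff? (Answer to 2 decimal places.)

83.30 billion dollars

Each unit j contributes comes back to j as 1.9 × (j's share), so j prefers to contribute only if that share exceeds 1/1.9 = 0.5263; otherwise keeping the unit dominates.
Player 4 alone (share 9/16) is above the threshold, contributing 17; the remaining 3 contribute 0. Total contributed: 17.
The mitigation fund pays out 1.9 × 17 = 32.30 in total (split across the unequal shares, but the aggregate is all that matters for the group sum).
The 3 free-riders keep 17 each, adding 51. Group total = 51 + 32.30 = 83.30.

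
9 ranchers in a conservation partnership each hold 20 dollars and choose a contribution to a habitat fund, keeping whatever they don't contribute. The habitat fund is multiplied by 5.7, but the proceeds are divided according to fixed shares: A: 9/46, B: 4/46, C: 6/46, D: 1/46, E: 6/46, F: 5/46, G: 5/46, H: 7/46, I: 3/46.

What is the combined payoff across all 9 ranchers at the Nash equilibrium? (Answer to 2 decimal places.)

274.00 dollars

A player with share s gets back 5.7·s per unit contributed, so full contribution is dominant for anyone with s > 1/5.7 = 0.1754 and zero contribution is dominant for anyone below.
Only A (9/46) clears that bar, contributing 20; the remaining 8 contribute 0. Total contributed: 20.
The habitat fund pays out 5.7 × 20 = 114.00 in total (split across the unequal shares, but the aggregate is all that matters for the group sum).
The 8 free-riders keep 20 each, adding 160. Group total = 160 + 114.00 = 274.00.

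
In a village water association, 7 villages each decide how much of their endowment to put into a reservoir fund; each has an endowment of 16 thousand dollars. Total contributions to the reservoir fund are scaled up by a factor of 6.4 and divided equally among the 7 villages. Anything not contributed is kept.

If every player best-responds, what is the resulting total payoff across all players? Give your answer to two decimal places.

112.00 thousand dollars

Each contributed unit returns 6.4/7 = 0.9143 to its contributor — below 1 — so contributing 0 is dominant for every player. At the Nash equilibrium everyone keeps their 16, and the group total is 7 × 16 = 112.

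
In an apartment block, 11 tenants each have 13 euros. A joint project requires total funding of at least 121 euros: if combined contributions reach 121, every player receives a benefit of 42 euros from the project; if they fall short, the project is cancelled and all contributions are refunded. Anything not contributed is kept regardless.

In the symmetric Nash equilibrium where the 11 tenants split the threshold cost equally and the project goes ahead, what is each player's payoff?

Equal share of the threshold: 121/11 = 11.
At this profile no one gains by cutting their contribution: any cut drops the total below 121, the project is cancelled, contributions are refunded, and the deviator ends with 13, which is less than 13 − 11 + 42 = 44. Contributing more than 11 just wastes the excess. So contributing exactly 11 is a best response.
Each player's payoff: 13 − 11 + 42 = 44.

44 euros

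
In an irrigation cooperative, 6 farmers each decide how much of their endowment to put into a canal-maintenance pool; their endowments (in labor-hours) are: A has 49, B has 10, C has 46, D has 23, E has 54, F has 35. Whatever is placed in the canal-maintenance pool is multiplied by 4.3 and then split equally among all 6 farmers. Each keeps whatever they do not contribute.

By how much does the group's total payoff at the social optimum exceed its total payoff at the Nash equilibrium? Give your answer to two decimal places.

The private return per contributed unit is 4.3/6 = 0.7167 < 1 for every player regardless of endowment, so the Nash equilibrium is zero contribution and the group total is Σ E_j = 49 + 10 + 46 + 23 + 54 + 35 = 217.
Each contributed unit returns 4.300 to the group, so the social optimum is full contribution by everyone: group total = 4.300 × 217 = 933.10.
Efficiency loss = (4.300 − 1) × 217 = 716.10.

716.10 labor-hours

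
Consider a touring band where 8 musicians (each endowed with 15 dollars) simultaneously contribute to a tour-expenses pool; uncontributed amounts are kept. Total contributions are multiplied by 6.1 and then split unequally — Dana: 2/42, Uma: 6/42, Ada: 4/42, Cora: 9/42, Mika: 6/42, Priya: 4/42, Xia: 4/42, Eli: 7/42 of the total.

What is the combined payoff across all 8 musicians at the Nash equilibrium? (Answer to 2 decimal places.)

273.00 dollars

Each unit j contributes comes back to j as 6.1 × (j's share), so j prefers to contribute only if that share exceeds 1/6.1 = 0.1639; otherwise keeping the unit dominates.
Cora and Eli are above the threshold, contributing 15 each; the remaining 6 contribute 0. Total contributed: 30.
The tour-expenses pool pays out 6.1 × 30 = 183.00 in total (split across the unequal shares, but the aggregate is all that matters for the group sum).
The 6 free-riders keep 15 each, adding 90. Group total = 90 + 183.00 = 273.00.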